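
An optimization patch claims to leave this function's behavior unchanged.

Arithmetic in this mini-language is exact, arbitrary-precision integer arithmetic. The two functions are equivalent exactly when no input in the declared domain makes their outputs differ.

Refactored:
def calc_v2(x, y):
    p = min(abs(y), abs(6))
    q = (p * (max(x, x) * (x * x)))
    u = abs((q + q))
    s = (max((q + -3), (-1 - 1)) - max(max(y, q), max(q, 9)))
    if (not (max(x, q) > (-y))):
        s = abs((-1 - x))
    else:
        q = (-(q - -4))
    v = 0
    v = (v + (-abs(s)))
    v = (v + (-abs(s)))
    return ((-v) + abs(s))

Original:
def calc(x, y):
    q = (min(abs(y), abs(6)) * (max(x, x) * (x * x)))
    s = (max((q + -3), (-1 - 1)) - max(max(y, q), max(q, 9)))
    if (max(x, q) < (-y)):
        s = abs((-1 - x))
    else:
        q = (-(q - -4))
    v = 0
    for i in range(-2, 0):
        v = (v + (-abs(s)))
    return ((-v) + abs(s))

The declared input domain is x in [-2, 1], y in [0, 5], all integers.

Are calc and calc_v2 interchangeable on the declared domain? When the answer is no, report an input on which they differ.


Not equivalent: x=-2, y=0 separates them (33 vs 3).
calc: q = 0; s = -11; (max(x, q) < (-y)) -> false; q = -4; v = 0; [i=-2]; v = -11; [i=-1]; v = -22; return 33
calc_v2: p = 0; q = 0; u = 0; s = -11; (not (max(x, q) > (-y))) -> true; s = 1; v = 0; v = -1; v = -2; return 3
verdict: not equivalent; witness: x=-2, y=0


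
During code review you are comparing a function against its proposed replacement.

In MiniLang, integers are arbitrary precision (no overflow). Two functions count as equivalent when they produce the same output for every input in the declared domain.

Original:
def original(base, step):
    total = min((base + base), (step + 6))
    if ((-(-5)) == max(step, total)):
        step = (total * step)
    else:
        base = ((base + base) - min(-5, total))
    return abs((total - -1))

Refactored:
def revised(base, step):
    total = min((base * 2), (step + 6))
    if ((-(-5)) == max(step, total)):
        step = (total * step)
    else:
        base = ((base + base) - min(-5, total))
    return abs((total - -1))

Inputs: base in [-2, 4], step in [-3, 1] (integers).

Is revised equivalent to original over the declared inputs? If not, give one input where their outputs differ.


This is a faithful refactor — constant usage differs; also arithmetic usage differs, but the computed results match everywhere.
One worked example (base=1, step=0) — original: total = 2; ((-(-5)) == max(step, total)) -> false; base = 7; return 3; revised: total = 2; ((-(-5)) == max(step, total)) -> false; base = 7; return 3; agreement on 3.
Across all 35 domain points the two functions coincide.
verdict: equivalent


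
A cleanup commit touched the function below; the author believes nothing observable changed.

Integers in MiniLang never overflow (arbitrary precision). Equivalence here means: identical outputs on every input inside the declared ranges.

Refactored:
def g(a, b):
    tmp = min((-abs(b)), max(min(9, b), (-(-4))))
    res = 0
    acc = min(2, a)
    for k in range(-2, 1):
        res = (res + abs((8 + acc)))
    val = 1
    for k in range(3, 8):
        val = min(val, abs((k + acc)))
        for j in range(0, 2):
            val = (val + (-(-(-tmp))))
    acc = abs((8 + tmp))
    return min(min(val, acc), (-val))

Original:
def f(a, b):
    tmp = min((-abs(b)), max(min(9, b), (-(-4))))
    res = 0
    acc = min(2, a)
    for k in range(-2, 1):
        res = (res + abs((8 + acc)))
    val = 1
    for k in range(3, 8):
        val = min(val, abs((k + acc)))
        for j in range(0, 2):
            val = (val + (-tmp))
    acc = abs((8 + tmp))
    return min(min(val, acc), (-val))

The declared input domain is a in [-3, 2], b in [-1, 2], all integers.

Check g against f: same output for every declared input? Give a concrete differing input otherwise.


This is a faithful refactor — same computation, different form, but the computed results match everywhere.
As a probe, take a=-1, b=0: f runs tmp := 0 | res := 0 | acc := -1 | iter k=-2: | res := 7 | iter k=-1: | res := 14 | iter k=0: | res := 21 | val := 1 | iter k=3: | val := 1 | iter j=0: | val := 1 | iter j=1: | val := 1 | iter k=4: | val := 1 | iter j=0: | val := 1 | iter j=1: | val := 1 | iter k=5: | val := 1 | iter j=0: | val := 1 | iter j=1: | val := 1 | iter k=6: | val := 1 | iter j=0: | val := 1 | iter j=1: | val := 1 | iter k=7: | val := 1 | iter j=0: | val := 1 | iter j=1: | val := 1 | acc := 8 | result -1; g runs tmp := 0 | res := 0 | acc := -1 | iter k=-2: | res := 7 | iter k=-1: | res := 14 | iter k=0: | res := 21 | val := 1 | iter k=3: | val := 1 | iter j=0: | val := 1 | iter j=1: | val := 1 | iter k=4: | val := 1 | iter j=0: | val := 1 | iter j=1: | val := 1 | iter k=5: | val := 1 | iter j=0: | val := 1 | iter j=1: | val := 1 | iter k=6: | val := 1 | iter j=0: | val := 1 | iter j=1: | val := 1 | iter k=7: | val := 1 | iter j=0: | val := 1 | iter j=1: | val := 1 | acc := 8 | result -1; both end at -1.
Sweeping the whole domain (24 inputs) finds no disagreement.
verdict: equivalent


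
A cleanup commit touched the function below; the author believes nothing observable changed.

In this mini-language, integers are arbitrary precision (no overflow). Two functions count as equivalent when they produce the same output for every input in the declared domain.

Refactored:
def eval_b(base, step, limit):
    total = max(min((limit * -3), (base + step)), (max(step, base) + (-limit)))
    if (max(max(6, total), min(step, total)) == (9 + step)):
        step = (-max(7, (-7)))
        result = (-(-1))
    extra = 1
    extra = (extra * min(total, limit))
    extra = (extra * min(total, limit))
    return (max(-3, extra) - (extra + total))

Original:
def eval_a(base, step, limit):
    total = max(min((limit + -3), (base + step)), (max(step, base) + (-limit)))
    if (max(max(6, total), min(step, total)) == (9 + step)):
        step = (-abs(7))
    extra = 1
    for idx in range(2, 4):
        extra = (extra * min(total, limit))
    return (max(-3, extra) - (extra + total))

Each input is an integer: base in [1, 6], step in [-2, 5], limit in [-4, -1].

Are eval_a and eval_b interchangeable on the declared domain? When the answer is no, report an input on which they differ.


Not equivalent: base=3, step=3, limit=-2 separates them (-5 vs -6).
eval_a: total := 5 | (max(max(6, total), min(step, total)) == (9 + step)): false | extra := 1 | iter idx=2: | extra := -2 | iter idx=3: | extra := 4 | result -5
eval_b: total := 6 | (max(max(6, total), min(step, total)) == (9 + step)): false | extra := 1 | extra := -2 | extra := 4 | result -6
verdict: not equivalent; witness: base=3, step=3, limit=-2


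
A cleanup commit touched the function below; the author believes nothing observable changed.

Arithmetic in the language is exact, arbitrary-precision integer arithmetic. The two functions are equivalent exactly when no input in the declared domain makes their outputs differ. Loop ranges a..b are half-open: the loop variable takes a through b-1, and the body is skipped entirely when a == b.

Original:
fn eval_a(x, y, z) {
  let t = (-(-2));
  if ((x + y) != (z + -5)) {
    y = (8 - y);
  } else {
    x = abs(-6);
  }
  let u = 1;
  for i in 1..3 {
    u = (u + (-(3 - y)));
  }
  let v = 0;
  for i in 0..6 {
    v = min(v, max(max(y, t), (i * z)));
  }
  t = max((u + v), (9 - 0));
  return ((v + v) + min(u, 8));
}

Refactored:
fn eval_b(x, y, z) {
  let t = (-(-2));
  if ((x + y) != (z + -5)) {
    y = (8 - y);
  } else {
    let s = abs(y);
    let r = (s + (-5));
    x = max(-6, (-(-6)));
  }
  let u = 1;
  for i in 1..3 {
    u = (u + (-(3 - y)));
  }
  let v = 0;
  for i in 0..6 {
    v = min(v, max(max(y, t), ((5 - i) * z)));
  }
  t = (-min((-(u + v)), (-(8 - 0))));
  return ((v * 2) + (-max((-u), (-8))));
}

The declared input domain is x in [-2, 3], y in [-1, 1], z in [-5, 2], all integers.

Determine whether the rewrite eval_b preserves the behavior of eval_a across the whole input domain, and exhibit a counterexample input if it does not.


Although `9` became `8`, no input in the stated domain can expose it; all 144 inputs agree.
verdict: equivalent


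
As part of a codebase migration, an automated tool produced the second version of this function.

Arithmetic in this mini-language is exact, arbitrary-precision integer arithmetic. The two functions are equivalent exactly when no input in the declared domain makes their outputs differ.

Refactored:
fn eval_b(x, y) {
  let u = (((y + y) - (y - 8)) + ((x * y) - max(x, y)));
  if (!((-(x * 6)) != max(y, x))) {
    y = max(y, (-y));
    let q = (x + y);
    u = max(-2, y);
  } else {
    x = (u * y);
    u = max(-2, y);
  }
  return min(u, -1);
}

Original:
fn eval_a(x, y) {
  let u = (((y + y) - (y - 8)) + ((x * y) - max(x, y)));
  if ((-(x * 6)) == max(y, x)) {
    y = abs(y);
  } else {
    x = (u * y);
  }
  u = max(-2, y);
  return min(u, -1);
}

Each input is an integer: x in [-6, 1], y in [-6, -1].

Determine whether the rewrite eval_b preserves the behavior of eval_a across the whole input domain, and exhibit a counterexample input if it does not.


Differences: boolean connective usage differs; comparison usage differs; constant usage differs; statement counts differ; min/max/abs usage differs; arithmetic usage differs; local variable names differ — yet all 48 inputs agree.
verdict: equivalent


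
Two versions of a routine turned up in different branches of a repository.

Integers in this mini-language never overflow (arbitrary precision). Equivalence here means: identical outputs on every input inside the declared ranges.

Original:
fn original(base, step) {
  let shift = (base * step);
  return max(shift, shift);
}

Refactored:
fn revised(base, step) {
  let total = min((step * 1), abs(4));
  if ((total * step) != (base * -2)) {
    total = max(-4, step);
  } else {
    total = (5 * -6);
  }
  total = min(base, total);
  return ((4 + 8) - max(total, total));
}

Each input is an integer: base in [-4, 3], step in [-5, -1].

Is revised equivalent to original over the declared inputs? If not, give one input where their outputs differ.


The rewrite breaks on base=-4, step=-5, where the results are 20 and 16.
original: shift=20, then returns 20
revised: total=-5, then ((total * step) != (base * -2)) is true, then total=-4, then total=-4, then returns 16
verdict: not equivalent; witness: base=-4, step=-5


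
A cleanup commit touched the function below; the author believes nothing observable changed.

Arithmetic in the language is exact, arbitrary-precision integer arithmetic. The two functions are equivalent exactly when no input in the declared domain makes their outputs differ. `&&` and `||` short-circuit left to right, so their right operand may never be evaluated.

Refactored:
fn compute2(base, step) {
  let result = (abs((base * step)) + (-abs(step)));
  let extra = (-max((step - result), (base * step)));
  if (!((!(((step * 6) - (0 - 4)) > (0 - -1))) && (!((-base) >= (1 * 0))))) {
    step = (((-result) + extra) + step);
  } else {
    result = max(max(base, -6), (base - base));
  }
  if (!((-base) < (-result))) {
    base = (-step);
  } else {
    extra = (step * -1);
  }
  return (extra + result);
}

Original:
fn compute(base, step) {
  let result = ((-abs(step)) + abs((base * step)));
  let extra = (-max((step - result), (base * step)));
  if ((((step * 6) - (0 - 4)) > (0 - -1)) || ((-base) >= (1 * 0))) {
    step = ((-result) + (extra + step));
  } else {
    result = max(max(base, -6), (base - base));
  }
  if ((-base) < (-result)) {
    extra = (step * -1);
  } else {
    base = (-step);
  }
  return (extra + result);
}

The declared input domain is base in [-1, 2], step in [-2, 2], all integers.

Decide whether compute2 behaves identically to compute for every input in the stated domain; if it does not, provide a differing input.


Although boolean connective usage differs, 20/20 inputs agree.
verdict: equivalent


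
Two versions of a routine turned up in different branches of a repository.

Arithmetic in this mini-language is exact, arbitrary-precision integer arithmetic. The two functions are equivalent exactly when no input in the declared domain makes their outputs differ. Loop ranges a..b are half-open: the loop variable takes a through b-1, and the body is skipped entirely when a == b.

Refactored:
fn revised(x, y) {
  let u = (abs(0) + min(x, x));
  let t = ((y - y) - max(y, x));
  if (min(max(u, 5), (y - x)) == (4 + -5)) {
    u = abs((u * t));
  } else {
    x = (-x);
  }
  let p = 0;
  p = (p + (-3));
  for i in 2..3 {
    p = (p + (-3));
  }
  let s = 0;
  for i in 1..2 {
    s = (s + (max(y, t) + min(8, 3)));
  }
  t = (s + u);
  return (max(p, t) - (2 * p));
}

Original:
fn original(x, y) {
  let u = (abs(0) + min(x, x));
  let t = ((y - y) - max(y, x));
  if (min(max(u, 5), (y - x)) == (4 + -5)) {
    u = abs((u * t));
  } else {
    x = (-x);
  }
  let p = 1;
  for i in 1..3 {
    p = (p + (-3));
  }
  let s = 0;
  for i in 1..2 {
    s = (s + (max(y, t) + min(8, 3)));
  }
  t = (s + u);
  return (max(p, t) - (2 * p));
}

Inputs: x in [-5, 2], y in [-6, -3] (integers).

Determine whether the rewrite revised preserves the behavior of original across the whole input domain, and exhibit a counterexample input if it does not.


The rewrite breaks on x=-5, y=-6, where the results are 43 and 45.
original: u becomes -5; next t becomes 5; next (min(max(u, 5), (y - x)) == (4 + -5)) evaluates to true; next u becomes 25; next p becomes 1; next at i=1:; next p becomes -2; next at i=2:; next p becomes -5; next s becomes 0; next at i=1:; next s becomes 8; next t becomes 33; next final value 43
revised: u becomes -5; next t becomes 5; next (min(max(u, 5), (y - x)) == (4 + -5)) evaluates to true; next u becomes 25; next p becomes 0; next p becomes -3; next at i=2:; next p becomes -6; next s becomes 0; next at i=1:; next s becomes 8; next t becomes 33; next final value 45
verdict: not equivalent; witness: x=-5, y=-6


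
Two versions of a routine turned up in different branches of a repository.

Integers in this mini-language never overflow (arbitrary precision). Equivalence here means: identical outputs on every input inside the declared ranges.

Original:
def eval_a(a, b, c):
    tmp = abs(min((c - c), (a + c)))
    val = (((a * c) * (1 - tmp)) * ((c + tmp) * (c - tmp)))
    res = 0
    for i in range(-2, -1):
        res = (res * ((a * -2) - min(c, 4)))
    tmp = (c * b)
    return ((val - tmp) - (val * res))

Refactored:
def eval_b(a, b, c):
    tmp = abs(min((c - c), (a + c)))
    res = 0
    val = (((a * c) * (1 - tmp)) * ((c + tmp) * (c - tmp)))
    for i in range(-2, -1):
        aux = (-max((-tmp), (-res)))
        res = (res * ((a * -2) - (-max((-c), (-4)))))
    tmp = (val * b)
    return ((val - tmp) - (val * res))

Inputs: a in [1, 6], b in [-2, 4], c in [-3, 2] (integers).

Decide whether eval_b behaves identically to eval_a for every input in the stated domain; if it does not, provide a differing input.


On input a=1, b=-2, c=-3, eval_a returns 9 while eval_b returns 45.
verdict: not equivalent; witness: a=1, b=-2, c=-3


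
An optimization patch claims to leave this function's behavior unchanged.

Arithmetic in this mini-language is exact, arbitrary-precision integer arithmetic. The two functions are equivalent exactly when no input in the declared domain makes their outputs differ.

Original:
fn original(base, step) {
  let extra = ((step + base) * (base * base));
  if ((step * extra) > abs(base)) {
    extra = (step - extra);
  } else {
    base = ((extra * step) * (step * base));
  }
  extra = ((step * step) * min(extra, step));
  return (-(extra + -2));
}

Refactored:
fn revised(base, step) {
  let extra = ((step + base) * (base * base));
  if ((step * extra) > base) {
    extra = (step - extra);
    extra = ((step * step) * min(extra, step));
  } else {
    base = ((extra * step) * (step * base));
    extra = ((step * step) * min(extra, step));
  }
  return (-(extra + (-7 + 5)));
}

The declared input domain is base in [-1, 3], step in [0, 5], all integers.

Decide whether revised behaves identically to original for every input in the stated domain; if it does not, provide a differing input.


Not equivalent: base=-1, step=1 separates them (2 vs 1).
original: extra := 0 | ((step * extra) > abs(base)): false | base := 0 | extra := 0 | result 2
revised: extra := 0 | ((step * extra) > base): true | extra := 1 | extra := 1 | result 1
verdict: not equivalent; witness: base=-1, step=1


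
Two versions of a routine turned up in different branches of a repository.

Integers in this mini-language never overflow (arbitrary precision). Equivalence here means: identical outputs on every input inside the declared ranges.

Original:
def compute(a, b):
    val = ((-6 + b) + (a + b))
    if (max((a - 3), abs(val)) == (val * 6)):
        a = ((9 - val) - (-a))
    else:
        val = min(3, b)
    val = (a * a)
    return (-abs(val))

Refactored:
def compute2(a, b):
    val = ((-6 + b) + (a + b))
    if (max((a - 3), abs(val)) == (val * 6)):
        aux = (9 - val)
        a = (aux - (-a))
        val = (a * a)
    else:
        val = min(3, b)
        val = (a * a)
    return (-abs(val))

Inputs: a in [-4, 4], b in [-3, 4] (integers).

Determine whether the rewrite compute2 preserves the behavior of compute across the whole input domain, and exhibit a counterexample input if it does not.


Equivalent — the differences include arithmetic usage differs; and statement counts differ; and local variable names differ, yet no declared input distinguishes the two.
One worked example (a=-2, b=4) — compute: val becomes 0; next (max((a - 3), abs(val)) == (val * 6)) evaluates to true; next a becomes 7; next val becomes 49; next final value -49; compute2: val becomes 0; next (max((a - 3), abs(val)) == (val * 6)) evaluates to true; next aux becomes 9; next a becomes 7; next val becomes 49; next final value -49; agreement on -49.
An exhaustive pass over the 72 declared inputs shows identical outputs.
verdict: equivalent


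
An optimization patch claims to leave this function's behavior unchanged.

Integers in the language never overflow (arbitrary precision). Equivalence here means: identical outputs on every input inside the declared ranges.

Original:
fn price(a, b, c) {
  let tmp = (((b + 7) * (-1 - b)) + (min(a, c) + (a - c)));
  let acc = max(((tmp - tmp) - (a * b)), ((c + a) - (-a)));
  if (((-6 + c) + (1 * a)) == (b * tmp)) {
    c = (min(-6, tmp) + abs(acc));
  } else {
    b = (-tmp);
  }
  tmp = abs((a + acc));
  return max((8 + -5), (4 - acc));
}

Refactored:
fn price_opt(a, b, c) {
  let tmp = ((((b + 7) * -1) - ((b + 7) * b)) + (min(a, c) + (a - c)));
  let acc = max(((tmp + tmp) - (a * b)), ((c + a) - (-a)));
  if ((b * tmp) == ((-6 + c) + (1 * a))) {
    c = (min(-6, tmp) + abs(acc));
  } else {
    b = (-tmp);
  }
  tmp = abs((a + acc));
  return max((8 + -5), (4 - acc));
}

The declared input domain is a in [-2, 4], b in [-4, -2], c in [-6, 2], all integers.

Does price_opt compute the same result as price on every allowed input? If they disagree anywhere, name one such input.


The rewrite breaks on a=-2, b=-4, c=-6, where the results are 12 and 3.
price: tmp = 7; acc = -8; (((-6 + c) + (1 * a)) == (b * tmp)) -> false; b = -7; tmp = 10; return 12
price_opt: tmp = 7; acc = 6; ((b * tmp) == ((-6 + c) + (1 * a))) -> false; b = -7; tmp = 4; return 3
verdict: not equivalent; witness: a=-2, b=-4, c=-6


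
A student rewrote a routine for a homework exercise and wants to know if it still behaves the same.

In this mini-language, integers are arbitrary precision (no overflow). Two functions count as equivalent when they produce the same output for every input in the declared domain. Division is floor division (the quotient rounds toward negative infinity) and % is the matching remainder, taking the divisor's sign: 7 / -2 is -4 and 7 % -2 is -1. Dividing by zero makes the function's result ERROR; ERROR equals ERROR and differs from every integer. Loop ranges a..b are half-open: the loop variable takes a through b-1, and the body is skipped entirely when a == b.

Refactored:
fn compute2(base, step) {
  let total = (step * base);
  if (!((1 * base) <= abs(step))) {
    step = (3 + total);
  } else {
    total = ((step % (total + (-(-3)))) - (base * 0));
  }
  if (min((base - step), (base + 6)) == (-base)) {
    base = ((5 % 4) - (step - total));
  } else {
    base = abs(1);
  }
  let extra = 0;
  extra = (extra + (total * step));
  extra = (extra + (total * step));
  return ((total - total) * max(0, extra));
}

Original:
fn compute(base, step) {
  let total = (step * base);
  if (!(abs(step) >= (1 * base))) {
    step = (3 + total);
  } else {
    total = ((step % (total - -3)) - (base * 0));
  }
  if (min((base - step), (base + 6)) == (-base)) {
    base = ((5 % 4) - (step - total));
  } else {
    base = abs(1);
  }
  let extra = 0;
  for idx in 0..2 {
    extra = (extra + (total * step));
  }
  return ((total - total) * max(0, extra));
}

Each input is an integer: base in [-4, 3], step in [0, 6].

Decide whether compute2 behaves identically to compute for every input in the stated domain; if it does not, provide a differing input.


Equivalent — the differences include loop structure differs; also comparison usage differs; also arithmetic usage differs; also local variable names differ, yet no declared input distinguishes the two.
Tracing base=-2, step=6: compute: total becomes -12; next (!(abs(step) >= (1 * base))) evaluates to false; next total becomes -3; next (min((base - step), (base + 6)) == (-base)) evaluates to false; next base becomes 1; next extra becomes 0; next at idx=0:; next extra becomes -18; next at idx=1:; next extra becomes -36; next final value 0 | compute2: total becomes -12; next (!((1 * base) <= abs(step))) evaluates to false; next total becomes -3; next (min((base - step), (base + 6)) == (-base)) evaluates to false; next base becomes 1; next extra becomes 0; next extra becomes -18; next extra becomes -36; next final value 0 — matching result 0.
An exhaustive pass over the 56 declared inputs shows identical outputs.
verdict: equivalent


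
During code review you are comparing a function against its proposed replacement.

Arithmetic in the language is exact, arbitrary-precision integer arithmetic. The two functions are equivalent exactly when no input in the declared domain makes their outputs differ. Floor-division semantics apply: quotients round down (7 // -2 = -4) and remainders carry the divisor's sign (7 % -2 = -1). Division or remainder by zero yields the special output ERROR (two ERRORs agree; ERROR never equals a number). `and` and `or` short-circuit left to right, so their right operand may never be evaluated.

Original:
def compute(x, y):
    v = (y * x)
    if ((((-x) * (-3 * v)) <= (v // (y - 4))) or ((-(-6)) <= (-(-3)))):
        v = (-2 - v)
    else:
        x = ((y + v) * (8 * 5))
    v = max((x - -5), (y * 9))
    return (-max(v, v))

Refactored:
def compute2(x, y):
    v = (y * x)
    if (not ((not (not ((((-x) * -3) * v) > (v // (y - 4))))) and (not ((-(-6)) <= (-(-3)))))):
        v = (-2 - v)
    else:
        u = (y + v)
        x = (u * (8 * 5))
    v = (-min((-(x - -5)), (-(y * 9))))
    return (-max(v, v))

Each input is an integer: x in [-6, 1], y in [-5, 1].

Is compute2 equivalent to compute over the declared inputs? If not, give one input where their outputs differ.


Equivalent — the differences include local variable names differ, statement counts differ, boolean connective usage differs, min/max/abs usage differs, comparison usage differs, yet no declared input distinguishes the two.
Spot check at x=-3, y=0 — compute: v = 0; ((((-x) * (-3 * v)) <= (v // (y - 4))) or ((-(-6)) <= (-(-3)))) -> true; v = -2; v = 2; return -2. compute2: v = 0; (not ((not (not ((((-x) * -3) * v) > (v // (y - 4))))) and (not ((-(-6)) <= (-(-3)))))) -> true; v = -2; v = 2; return -2. Both give -2.
Across all 56 domain points the two functions coincide.
verdict: equivalent


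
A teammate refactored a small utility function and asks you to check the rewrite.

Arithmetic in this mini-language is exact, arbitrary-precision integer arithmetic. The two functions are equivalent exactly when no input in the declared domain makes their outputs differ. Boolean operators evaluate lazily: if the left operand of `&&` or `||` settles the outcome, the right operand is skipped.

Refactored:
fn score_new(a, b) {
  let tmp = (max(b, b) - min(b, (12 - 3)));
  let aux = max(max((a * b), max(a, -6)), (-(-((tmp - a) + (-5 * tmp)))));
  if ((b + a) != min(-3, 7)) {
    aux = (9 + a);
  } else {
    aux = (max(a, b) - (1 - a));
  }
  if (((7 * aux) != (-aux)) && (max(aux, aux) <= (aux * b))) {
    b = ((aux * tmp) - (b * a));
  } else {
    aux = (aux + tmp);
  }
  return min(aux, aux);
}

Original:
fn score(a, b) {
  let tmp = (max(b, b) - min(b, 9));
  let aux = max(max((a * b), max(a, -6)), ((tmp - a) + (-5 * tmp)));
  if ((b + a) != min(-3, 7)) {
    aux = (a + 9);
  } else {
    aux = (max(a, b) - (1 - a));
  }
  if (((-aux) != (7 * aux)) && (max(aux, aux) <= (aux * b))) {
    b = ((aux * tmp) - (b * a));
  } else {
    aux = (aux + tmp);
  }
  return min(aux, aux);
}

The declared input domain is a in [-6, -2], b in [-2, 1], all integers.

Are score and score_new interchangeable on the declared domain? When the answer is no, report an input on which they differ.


Reading the diff, among the changes: arithmetic usage differs; also constant usage differs.
One worked example (a=-2, b=-2) — score: tmp = 0; aux = 4; ((b + a) != min(-3, 7)) -> true; aux = 7; (((-aux) != (7 * aux)) && (max(aux, aux) <= (aux * b))) -> false; aux = 7; return 7; score_new: tmp = 0; aux = 4; ((b + a) != min(-3, 7)) -> true; aux = 7; (((7 * aux) != (-aux)) && (max(aux, aux) <= (aux * b))) -> false; aux = 7; return 7; agreement on 7.
Checked all 20 inputs in the declared domain: the outputs agree on every one.
verdict: equivalent


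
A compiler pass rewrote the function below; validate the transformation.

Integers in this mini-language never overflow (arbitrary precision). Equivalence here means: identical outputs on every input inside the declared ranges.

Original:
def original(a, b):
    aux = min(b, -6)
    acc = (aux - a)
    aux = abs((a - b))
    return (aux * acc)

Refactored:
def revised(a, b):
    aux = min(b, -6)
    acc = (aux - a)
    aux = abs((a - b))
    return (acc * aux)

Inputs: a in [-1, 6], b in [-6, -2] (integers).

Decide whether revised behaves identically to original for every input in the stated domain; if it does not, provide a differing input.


Equivalent — the differences include same computation, different form, yet no declared input distinguishes the two.
Tracing a=-1, b=-6: original: aux := -6 | acc := -5 | aux := 5 | result -25 | revised: aux := -6 | acc := -5 | aux := 5 | result -25 — matching result -25.
Checked all 40 inputs in the declared domain: the outputs agree on every one.
verdict: equivalent


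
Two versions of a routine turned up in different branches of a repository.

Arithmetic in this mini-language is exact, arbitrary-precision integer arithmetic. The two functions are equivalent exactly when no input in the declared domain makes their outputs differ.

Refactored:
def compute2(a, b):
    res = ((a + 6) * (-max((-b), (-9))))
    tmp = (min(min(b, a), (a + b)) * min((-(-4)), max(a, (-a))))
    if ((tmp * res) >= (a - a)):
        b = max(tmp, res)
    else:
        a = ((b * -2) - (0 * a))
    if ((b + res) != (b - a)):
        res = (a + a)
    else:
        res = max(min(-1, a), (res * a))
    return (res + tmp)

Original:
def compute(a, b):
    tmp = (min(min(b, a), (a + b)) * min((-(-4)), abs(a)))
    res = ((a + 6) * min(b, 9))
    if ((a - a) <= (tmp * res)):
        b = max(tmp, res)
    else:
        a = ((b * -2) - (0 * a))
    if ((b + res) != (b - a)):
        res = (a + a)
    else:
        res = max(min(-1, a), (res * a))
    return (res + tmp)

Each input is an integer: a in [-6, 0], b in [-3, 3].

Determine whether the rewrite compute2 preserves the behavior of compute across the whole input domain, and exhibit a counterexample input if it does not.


The two are interchangeable: min/max/abs usage differs; comparison usage differs, and every declared input agrees.
Spot check at a=0, b=0 — compute: tmp := 0 | res := 0 | ((a - a) <= (tmp * res)): true | b := 0 | ((b + res) != (b - a)): false | res := 0 | result 0. compute2: res := 0 | tmp := 0 | ((tmp * res) >= (a - a)): true | b := 0 | ((b + res) != (b - a)): false | res := 0 | result 0. Both give 0.
Across all 49 domain points the two functions coincide.
verdict: equivalent


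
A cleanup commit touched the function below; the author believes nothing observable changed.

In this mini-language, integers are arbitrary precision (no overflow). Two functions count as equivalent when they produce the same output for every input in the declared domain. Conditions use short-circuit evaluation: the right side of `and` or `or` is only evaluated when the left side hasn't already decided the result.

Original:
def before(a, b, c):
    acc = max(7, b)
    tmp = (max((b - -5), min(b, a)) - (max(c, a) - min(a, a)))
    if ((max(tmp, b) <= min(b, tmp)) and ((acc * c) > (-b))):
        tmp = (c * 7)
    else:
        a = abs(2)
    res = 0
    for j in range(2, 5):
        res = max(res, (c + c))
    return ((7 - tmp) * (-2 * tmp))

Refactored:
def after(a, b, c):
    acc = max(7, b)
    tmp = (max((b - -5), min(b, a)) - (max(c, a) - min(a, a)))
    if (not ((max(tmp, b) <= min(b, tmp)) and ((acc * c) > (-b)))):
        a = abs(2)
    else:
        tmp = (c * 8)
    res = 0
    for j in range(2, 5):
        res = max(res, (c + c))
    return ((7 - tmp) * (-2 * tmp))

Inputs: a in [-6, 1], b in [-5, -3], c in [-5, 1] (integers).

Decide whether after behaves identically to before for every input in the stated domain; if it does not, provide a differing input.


The rewrite breaks on a=-4, b=-5, c=1, where the results are 0 and 16.
before: acc = 7; tmp = -5; ((max(tmp, b) <= min(b, tmp)) and ((acc * c) > (-b))) -> true; tmp = 7; res = 0; [j=2]; res = 2; [j=3]; res = 2; [j=4]; res = 2; return 0
after: acc = 7; tmp = -5; (not ((max(tmp, b) <= min(b, tmp)) and ((acc * c) > (-b)))) -> false; tmp = 8; res = 0; [j=2]; res = 2; [j=3]; res = 2; [j=4]; res = 2; return 16
verdict: not equivalent; witness: a=-4, b=-5, c=1


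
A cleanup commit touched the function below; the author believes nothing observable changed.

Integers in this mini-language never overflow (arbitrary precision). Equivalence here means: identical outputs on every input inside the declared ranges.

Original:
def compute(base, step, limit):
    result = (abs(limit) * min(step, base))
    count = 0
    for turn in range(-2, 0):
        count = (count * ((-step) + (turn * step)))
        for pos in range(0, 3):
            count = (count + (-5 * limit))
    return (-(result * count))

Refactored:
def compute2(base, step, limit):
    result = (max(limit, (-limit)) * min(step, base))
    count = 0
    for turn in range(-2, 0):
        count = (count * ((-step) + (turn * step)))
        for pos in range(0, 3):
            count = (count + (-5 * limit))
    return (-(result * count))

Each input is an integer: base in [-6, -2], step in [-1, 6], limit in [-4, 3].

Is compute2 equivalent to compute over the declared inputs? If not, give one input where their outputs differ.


Comparing the listings, the differences include: min/max/abs usage differs.
One worked example (base=-5, step=6, limit=1) — compute: result=-5, then count=0, then (turn=-2), then count=0, then (pos=0), then count=-5, then (pos=1), then count=-10, then (pos=2), then count=-15, then (turn=-1), then count=180, then (pos=0), then count=175, then (pos=1), then count=170, then (pos=2), then count=165, then returns 825; compute2: result=-5, then count=0, then (turn=-2), then count=0, then (pos=0), then count=-5, then (pos=1), then count=-10, then (pos=2), then count=-15, then (turn=-1), then count=180, then (pos=0), then count=175, then (pos=1), then count=170, then (pos=2), then count=165, then returns 825; agreement on 825.
An exhaustive pass over the 320 declared inputs shows identical outputs.
verdict: equivalent


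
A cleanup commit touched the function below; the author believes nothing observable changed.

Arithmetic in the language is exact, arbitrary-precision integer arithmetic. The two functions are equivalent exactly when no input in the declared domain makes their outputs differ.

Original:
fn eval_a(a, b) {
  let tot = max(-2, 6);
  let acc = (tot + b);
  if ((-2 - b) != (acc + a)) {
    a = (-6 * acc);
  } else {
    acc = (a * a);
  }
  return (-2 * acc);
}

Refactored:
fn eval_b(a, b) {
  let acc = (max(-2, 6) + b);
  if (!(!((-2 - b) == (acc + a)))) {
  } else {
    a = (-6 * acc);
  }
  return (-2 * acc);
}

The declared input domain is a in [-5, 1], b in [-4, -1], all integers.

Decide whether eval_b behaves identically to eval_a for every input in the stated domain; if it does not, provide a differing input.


The rewrite breaks on a=-4, b=-2, where the results are -32 and -8.
eval_a: tot becomes 6; next acc becomes 4; next ((-2 - b) != (acc + a)) evaluates to false; next acc becomes 16; next final value -32
eval_b: acc becomes 4; next (!(!((-2 - b) == (acc + a)))) evaluates to true; next final value -8
verdict: not equivalent; witness: a=-4, b=-2


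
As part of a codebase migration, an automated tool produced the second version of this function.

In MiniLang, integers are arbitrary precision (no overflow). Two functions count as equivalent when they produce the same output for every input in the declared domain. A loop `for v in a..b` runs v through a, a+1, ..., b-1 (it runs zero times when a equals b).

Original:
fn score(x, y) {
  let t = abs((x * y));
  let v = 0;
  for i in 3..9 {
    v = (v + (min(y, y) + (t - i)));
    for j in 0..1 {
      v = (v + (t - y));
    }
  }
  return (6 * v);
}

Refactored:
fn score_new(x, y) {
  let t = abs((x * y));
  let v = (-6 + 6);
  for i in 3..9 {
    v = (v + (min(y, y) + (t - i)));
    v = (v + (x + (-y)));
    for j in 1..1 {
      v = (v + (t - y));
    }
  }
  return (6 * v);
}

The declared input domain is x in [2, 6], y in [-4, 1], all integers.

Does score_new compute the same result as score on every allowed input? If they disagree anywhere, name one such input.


Take x=2, y=-4.
score: t := 8 | v := 0 | iter i=3: | v := 1 | iter j=0: | v := 13 | iter i=4: | v := 13 | iter j=0: | v := 25 | iter i=5: | v := 24 | iter j=0: | v := 36 | iter i=6: | v := 34 | iter j=0: | v := 46 | iter i=7: | v := 43 | iter j=0: | v := 55 | iter i=8: | v := 51 | iter j=0: | v := 63 | result 378
score_new: t := 8 | v := 0 | iter i=3: | v := 1 | v := 7 | loop over j: empty range | iter i=4: | v := 7 | v := 13 | loop over j: empty range | iter i=5: | v := 12 | v := 18 | loop over j: empty range | iter i=6: | v := 16 | v := 22 | loop over j: empty range | iter i=7: | v := 19 | v := 25 | loop over j: empty range | iter i=8: | v := 21 | v := 27 | loop over j: empty range | result 162
378 and 162 differ, so these are not the same function on this domain.
verdict: not equivalent; witness: x=2, y=-4


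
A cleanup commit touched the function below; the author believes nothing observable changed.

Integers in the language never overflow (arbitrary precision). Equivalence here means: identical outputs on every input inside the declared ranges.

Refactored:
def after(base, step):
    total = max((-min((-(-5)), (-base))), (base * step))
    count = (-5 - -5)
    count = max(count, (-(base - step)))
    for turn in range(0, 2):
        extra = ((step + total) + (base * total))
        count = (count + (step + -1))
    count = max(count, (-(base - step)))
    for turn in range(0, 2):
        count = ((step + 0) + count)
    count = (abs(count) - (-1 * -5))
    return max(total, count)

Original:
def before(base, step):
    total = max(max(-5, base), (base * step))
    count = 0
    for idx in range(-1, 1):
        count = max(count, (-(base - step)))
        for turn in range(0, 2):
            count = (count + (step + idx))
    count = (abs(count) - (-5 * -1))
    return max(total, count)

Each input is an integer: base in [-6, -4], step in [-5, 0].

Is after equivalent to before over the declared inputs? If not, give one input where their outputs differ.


Side by side, the visible changes include: statement counts differ; also arithmetic usage differs; also min/max/abs usage differs; also local variable names differ; also constant usage differs.
One worked example (base=-5, step=0) — before: total becomes 0; next count becomes 0; next at idx=-1:; next count becomes 5; next at turn=0:; next count becomes 4; next at turn=1:; next count becomes 3; next at idx=0:; next count becomes 5; next at turn=0:; next count becomes 5; next at turn=1:; next count becomes 5; next count becomes 0; next final value 0; after: total becomes 0; next count becomes 0; next count becomes 5; next at turn=0:; next extra becomes 0; next count becomes 4; next at turn=1:; next extra becomes 0; next count becomes 3; next count becomes 5; next at turn=0:; next count becomes 5; next at turn=1:; next count becomes 5; next count becomes 0; next final value 0; agreement on 0.
Sweeping the whole domain (18 inputs) finds no disagreement.
verdict: equivalent


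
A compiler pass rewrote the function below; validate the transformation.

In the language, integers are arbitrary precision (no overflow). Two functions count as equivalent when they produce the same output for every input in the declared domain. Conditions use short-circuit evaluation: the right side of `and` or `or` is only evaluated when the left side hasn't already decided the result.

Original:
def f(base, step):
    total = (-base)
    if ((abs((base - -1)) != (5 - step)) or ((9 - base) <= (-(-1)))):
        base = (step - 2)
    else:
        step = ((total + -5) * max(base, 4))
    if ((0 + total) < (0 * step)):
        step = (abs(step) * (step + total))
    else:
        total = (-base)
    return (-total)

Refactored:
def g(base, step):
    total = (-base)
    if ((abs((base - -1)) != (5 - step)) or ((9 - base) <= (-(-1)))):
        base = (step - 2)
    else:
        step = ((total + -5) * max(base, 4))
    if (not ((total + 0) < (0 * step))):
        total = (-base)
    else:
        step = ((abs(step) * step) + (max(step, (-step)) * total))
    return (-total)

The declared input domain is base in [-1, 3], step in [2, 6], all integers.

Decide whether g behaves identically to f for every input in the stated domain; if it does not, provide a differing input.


Behavior is preserved: although boolean connective usage differs; min/max/abs usage differs; arithmetic usage differs, the outputs never diverge.
Spot check at base=1, step=4 — f: total = -1; ((abs((base - -1)) != (5 - step)) or ((9 - base) <= (-(-1)))) -> true; base = 2; ((0 + total) < (0 * step)) -> true; step = 12; return 1. g: total = -1; ((abs((base - -1)) != (5 - step)) or ((9 - base) <= (-(-1)))) -> true; base = 2; (not ((total + 0) < (0 * step))) -> false; step = 12; return 1. Both give 1.
An exhaustive pass over the 25 declared inputs shows identical outputs.
verdict: equivalent


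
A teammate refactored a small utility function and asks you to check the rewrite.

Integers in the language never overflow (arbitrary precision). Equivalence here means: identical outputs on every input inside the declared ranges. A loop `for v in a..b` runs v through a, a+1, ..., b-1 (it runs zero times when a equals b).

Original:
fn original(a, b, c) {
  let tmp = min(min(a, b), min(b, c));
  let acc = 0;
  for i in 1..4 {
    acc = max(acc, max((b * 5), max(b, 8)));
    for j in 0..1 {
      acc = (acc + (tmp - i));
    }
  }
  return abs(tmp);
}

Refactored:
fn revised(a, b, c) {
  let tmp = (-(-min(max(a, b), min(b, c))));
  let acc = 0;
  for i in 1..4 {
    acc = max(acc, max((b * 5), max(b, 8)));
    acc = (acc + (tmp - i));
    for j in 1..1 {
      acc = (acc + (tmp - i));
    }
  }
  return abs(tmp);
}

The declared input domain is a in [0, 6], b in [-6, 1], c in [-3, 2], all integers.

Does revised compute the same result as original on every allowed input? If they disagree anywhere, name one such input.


Evaluate both at a=0, b=1, c=1.
original: tmp := 0 | acc := 0 | iter i=1: | acc := 8 | iter j=0: | acc := 7 | iter i=2: | acc := 8 | iter j=0: | acc := 6 | iter i=3: | acc := 8 | iter j=0: | acc := 5 | result 0
revised: tmp := 1 | acc := 0 | iter i=1: | acc := 8 | acc := 8 | loop over j: empty range | iter i=2: | acc := 8 | acc := 7 | loop over j: empty range | iter i=3: | acc := 8 | acc := 6 | loop over j: empty range | result 1
0 != 1, so the rewrite changes behavior.
verdict: not equivalent; witness: a=0, b=1, c=1
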